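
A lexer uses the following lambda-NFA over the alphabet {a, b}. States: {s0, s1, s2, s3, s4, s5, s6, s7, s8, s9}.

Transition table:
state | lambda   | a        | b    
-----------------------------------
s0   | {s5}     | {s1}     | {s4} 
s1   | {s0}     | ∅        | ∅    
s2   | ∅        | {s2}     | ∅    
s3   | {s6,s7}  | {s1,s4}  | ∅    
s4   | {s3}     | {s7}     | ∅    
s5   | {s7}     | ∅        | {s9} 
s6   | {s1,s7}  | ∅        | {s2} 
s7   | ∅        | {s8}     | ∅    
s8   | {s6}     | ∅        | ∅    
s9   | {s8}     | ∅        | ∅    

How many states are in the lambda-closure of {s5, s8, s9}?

7

Start with {s5, s8, s9}.
From s5 via lambda: add s7.
From s8 via lambda: add s6.
From s6 via lambda: add s1.
From s1 via lambda: add s0.
lambda-closure = {s0, s1, s5, s6, s7, s8, s9}, which has 7 states.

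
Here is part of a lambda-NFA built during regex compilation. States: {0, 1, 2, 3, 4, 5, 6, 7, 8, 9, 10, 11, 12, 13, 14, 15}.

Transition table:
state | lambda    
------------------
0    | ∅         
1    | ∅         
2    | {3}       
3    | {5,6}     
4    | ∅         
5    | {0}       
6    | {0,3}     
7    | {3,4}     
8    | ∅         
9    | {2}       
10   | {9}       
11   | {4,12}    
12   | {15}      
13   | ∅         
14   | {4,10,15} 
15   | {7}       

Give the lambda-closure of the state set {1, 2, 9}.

{0, 1, 2, 3, 5, 6, 9}

Start with {1, 2, 9}.
From 2 via lambda: add 3.
From 3 via lambda: add 5, 6.
From 5 via lambda: add 0.
No new states can be added; the closed set is {0, 1, 2, 3, 5, 6, 9}.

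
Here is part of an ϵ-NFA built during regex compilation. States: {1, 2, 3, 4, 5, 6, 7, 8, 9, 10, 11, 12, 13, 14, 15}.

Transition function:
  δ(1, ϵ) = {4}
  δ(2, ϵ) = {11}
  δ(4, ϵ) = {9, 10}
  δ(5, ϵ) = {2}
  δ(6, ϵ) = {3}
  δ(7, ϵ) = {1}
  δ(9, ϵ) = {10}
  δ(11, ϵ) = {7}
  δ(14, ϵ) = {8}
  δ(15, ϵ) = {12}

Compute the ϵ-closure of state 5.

Start with {5}.
From 5 via ϵ: add 2.
From 2 via ϵ: add 11.
From 11 via ϵ: add 7.
From 7 via ϵ: add 1.
From 1 via ϵ: add 4.
From 4 via ϵ: add 9, 10.
No new states can be added; the closed set is {1, 2, 4, 5, 7, 9, 10, 11}.

{1, 2, 4, 5, 7, 9, 10, 11}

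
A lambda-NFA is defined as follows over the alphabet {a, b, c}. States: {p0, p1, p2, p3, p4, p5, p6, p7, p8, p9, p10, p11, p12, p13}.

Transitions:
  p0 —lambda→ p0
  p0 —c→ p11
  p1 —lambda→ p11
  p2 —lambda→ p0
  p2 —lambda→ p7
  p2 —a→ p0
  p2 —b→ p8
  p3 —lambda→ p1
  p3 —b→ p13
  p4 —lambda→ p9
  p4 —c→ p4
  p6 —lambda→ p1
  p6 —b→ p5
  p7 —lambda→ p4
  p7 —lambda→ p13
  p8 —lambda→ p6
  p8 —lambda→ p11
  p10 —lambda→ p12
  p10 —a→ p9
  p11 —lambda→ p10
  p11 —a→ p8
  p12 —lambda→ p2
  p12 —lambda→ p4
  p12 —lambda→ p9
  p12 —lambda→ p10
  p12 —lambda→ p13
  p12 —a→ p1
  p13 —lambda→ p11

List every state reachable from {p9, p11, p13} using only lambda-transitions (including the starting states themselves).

{p0, p2, p4, p7, p9, p10, p11, p12, p13}

Start with {p9, p11, p13}.
From p11 via lambda: add p10.
From p10 via lambda: add p12.
From p12 via lambda: add p2, p4.
From p2 via lambda: add p0, p7.
No new states can be added; the closed set is {p0, p2, p4, p7, p9, p10, p11, p12, p13}.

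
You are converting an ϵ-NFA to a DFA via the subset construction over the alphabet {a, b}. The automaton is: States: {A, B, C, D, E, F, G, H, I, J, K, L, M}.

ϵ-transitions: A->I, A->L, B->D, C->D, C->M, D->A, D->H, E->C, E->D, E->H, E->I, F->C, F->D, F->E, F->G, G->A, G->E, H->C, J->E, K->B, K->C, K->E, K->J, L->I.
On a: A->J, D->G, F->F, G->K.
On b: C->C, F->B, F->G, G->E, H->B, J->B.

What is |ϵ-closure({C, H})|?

Start with {C, H}.
From C via ϵ: add D, M.
From D via ϵ: add A.
From A via ϵ: add I, L.
ϵ-closure = {A, C, D, H, I, L, M}, which has 7 states.

7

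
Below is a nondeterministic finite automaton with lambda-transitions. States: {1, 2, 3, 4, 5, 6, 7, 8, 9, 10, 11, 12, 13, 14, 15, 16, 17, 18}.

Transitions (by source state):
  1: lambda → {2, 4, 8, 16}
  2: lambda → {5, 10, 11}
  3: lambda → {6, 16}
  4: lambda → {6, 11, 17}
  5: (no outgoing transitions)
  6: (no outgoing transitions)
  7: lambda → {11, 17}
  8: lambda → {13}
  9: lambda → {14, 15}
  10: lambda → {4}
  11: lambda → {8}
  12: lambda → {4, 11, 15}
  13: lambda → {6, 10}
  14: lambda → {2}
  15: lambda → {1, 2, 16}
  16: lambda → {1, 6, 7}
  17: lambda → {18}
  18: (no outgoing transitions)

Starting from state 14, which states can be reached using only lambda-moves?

Start with {14}.
From 14 via lambda: add 2.
From 2 via lambda: add 5, 10, 11.
From 10 via lambda: add 4.
From 11 via lambda: add 8.
From 4 via lambda: add 6, 17.
From 8 via lambda: add 13.
From 17 via lambda: add 18.
No new states can be added; the closed set is {2, 4, 5, 6, 8, 10, 11, 13, 14, 17, 18}.

{2, 4, 5, 6, 8, 10, 11, 13, 14, 17, 18}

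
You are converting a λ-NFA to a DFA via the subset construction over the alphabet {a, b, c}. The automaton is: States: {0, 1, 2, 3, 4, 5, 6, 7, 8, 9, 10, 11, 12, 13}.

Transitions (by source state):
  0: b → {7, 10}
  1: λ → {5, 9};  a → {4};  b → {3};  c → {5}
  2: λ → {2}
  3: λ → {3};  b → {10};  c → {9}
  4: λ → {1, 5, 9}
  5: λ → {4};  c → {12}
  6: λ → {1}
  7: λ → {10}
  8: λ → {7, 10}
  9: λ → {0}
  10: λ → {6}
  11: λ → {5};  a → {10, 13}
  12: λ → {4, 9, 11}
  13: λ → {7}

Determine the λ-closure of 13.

Start with {13}.
From 13 via λ: add 7.
From 7 via λ: add 10.
From 10 via λ: add 6.
From 6 via λ: add 1.
From 1 via λ: add 5, 9.
From 5 via λ: add 4.
From 9 via λ: add 0.
No new states can be added; the closed set is {0, 1, 4, 5, 6, 7, 9, 10, 13}.

{0, 1, 4, 5, 6, 7, 9, 10, 13}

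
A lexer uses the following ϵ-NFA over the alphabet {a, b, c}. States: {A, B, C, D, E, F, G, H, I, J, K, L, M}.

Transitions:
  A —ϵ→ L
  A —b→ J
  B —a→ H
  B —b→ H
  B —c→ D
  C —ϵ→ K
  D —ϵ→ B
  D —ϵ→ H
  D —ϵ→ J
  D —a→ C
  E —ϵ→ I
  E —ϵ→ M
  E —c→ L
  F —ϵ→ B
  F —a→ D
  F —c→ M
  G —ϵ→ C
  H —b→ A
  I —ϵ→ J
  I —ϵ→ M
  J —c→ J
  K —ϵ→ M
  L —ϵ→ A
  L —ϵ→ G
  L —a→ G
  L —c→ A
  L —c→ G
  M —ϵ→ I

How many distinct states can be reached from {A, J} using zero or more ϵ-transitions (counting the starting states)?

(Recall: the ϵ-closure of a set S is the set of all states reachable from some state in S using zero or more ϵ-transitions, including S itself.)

Start with {A, J}.
From A via ϵ: add L.
From L via ϵ: add G.
From G via ϵ: add C.
From C via ϵ: add K.
From K via ϵ: add M.
From M via ϵ: add I.
ϵ-closure = {A, C, G, I, J, K, L, M}, which has 8 states.

8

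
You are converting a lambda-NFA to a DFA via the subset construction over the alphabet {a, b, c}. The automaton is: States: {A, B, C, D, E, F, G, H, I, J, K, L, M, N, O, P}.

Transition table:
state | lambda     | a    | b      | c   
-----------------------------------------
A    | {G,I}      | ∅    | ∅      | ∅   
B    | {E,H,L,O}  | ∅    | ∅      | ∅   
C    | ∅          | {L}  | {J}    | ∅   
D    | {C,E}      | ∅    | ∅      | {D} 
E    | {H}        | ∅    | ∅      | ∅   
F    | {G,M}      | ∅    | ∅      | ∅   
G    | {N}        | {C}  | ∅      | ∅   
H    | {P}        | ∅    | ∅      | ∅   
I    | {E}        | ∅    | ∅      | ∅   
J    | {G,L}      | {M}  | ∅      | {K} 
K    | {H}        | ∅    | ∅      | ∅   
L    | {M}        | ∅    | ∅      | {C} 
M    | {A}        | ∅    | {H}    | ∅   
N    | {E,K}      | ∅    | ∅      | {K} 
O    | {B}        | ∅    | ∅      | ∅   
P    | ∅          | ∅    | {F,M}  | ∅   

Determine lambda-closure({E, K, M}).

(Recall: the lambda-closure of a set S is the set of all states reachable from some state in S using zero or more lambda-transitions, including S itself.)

{A, E, G, H, I, K, M, N, P}

Start with {E, K, M}.
From E via lambda: add H.
From M via lambda: add A.
From A via lambda: add G, I.
From H via lambda: add P.
From G via lambda: add N.
No new states can be added; the closed set is {A, E, G, H, I, K, M, N, P}.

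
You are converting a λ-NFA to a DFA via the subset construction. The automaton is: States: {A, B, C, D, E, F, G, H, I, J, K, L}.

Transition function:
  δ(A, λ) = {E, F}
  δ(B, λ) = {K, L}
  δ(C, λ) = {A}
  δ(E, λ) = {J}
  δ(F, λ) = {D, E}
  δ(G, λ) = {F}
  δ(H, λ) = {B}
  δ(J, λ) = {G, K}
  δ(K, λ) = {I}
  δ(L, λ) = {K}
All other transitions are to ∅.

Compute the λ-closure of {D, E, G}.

{D, E, F, G, I, J, K}

Start with {D, E, G}.
From E via λ: add J.
From G via λ: add F.
From J via λ: add K.
From K via λ: add I.
No new states can be added; the closed set is {D, E, F, G, I, J, K}.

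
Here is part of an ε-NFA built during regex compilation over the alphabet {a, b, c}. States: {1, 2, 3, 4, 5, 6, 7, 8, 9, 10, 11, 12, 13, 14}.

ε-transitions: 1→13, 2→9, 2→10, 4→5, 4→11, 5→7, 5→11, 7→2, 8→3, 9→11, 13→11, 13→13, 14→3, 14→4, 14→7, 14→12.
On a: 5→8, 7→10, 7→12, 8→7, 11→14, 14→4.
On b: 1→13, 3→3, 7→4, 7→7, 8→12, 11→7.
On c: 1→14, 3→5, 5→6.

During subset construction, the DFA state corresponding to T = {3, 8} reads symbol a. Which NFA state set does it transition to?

8 on a → {7}.
No a-transition from 3.
Union after reading a: {7}.
Now take the ε-closure:
From 7 via ε: add 2.
From 2 via ε: add 9, 10.
From 9 via ε: add 11.
No new states can be added; the closed set is {2, 7, 9, 10, 11}.

{2, 7, 9, 10, 11}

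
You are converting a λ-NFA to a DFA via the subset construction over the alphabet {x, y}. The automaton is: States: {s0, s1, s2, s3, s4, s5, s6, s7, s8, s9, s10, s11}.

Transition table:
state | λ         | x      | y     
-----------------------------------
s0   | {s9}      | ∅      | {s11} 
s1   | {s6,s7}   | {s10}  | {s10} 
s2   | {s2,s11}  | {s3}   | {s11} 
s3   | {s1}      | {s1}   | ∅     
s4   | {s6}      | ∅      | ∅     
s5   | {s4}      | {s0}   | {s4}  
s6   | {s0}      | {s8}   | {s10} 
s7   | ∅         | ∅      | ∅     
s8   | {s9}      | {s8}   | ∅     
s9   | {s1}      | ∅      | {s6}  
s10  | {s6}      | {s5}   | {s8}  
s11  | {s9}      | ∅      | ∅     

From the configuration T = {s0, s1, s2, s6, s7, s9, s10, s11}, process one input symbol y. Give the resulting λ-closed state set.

{s0, s1, s6, s7, s8, s9, s10, s11}

s0 on y → {s11}.
s1 on y → {s10}.
s2 on y → {s11}.
s6 on y → {s10}.
s9 on y → {s6}.
s10 on y → {s8}.
No y-transition from s7, s11.
Union after reading y: {s6, s8, s10, s11}.
Now take the λ-closure:
From s6 via λ: add s0.
From s8 via λ: add s9.
From s9 via λ: add s1.
From s1 via λ: add s7.
No new states can be added; the closed set is {s0, s1, s6, s7, s8, s9, s10, s11}.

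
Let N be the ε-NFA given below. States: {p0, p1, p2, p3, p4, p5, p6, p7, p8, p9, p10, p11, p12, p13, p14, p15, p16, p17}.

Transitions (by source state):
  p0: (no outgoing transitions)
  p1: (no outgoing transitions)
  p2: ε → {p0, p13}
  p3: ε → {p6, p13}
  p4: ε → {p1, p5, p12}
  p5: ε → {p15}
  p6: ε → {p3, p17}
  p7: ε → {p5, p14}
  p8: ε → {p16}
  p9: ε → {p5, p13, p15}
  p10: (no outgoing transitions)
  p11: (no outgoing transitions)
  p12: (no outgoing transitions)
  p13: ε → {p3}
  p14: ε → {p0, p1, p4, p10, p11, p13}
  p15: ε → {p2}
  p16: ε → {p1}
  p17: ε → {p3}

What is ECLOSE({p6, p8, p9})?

{p0, p1, p2, p3, p5, p6, p8, p9, p13, p15, p16, p17}

Start with {p6, p8, p9}.
From p6 via ε: add p3, p17.
From p8 via ε: add p16.
From p9 via ε: add p5, p13, p15.
From p15 via ε: add p2.
From p16 via ε: add p1.
From p2 via ε: add p0.
No new states can be added; the closed set is {p0, p1, p2, p3, p5, p6, p8, p9, p13, p15, p16, p17}.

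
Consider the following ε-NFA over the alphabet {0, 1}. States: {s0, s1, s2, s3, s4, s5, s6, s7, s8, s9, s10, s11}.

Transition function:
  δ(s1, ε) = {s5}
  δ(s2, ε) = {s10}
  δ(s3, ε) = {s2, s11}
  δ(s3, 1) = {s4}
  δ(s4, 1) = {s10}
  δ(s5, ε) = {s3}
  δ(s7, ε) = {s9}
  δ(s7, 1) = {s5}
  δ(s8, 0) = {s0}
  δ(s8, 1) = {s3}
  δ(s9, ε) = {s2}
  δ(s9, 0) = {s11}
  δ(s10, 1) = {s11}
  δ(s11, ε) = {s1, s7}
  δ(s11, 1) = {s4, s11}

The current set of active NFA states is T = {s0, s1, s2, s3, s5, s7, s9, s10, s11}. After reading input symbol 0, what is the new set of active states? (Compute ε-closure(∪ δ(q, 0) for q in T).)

s9 on 0 → {s11}.
No 0-transition from s0, s1, s2, s3, s5, s7, s10, s11.
Union after reading 0: {s11}.
Now take the ε-closure:
From s11 via ε: add s1, s7.
From s1 via ε: add s5.
From s7 via ε: add s9.
From s5 via ε: add s3.
From s9 via ε: add s2.
From s2 via ε: add s10.
No new states can be added; the closed set is {s1, s2, s3, s5, s7, s9, s10, s11}.

{s1, s2, s3, s5, s7, s9, s10, s11}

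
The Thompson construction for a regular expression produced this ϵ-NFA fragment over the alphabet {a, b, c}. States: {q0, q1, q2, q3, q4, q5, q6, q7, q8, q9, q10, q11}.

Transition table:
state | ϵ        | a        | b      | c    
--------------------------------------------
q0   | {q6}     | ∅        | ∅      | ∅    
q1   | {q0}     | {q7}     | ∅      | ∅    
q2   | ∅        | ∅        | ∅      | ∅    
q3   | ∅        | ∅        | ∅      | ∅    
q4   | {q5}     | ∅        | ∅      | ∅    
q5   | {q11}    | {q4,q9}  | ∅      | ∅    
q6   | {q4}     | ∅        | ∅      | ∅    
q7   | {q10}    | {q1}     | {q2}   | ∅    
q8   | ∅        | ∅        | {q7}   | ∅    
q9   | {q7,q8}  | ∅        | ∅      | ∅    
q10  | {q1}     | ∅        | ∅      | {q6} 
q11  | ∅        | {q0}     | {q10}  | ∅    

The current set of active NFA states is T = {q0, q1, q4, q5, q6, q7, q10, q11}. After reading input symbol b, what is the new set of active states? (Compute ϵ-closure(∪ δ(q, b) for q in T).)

q7 on b → {q2}.
q11 on b → {q10}.
No b-transition from q0, q1, q4, q5, q6, q10.
Union after reading b: {q2, q10}.
Now take the ϵ-closure:
From q10 via ϵ: add q1.
From q1 via ϵ: add q0.
From q0 via ϵ: add q6.
From q6 via ϵ: add q4.
From q4 via ϵ: add q5.
From q5 via ϵ: add q11.
No new states can be added; the closed set is {q0, q1, q2, q4, q5, q6, q10, q11}.

{q0, q1, q2, q4, q5, q6, q10, q11}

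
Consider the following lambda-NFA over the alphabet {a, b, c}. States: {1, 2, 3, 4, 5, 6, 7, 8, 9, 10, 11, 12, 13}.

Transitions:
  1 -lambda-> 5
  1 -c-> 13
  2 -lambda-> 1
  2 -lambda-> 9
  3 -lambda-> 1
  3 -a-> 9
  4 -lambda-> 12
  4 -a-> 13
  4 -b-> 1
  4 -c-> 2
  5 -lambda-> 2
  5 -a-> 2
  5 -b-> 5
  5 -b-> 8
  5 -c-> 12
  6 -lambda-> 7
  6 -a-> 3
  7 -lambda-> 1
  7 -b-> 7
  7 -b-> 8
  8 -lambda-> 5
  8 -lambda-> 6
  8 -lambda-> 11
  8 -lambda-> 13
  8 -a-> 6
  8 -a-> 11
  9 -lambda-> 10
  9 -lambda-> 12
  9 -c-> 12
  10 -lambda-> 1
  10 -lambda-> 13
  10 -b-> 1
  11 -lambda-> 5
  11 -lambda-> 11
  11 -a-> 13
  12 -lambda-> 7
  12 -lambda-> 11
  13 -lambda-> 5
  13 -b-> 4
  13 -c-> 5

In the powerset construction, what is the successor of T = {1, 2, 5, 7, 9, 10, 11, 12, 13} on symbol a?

{1, 2, 5, 7, 9, 10, 11, 12, 13}

5 on a → {2}.
11 on a → {13}.
No a-transition from 1, 2, 7, 9, 10, 12, 13.
Union after reading a: {2, 13}.
Now take the lambda-closure:
From 2 via lambda: add 1, 9.
From 13 via lambda: add 5.
From 9 via lambda: add 10, 12.
From 12 via lambda: add 7, 11.
No new states can be added; the closed set is {1, 2, 5, 7, 9, 10, 11, 12, 13}.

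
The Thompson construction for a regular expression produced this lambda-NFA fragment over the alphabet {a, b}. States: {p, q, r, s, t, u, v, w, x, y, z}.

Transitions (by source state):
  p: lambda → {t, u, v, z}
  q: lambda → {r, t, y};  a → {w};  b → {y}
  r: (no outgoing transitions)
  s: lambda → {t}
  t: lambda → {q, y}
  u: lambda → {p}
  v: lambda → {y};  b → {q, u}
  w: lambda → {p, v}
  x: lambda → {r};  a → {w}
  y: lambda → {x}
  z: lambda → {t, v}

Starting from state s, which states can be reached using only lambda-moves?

Start with {s}.
From s via lambda: add t.
From t via lambda: add q, y.
From q via lambda: add r.
From y via lambda: add x.
No new states can be added; the closed set is {q, r, s, t, x, y}.

{q, r, s, t, x, y}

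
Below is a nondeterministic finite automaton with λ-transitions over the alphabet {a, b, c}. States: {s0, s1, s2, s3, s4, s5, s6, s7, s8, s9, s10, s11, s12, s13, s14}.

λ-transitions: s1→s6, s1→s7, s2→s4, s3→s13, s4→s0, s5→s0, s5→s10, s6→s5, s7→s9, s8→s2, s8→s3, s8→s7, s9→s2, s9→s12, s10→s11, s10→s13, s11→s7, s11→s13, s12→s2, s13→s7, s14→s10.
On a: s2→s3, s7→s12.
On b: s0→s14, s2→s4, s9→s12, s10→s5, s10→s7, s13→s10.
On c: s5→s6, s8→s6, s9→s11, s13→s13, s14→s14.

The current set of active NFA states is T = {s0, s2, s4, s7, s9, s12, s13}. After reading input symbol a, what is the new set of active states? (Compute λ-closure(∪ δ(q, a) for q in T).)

s2 on a → {s3}.
s7 on a → {s12}.
No a-transition from s0, s4, s9, s12, s13.
Union after reading a: {s3, s12}.
Now take the λ-closure:
From s3 via λ: add s13.
From s12 via λ: add s2.
From s2 via λ: add s4.
From s13 via λ: add s7.
From s4 via λ: add s0.
From s7 via λ: add s9.
No new states can be added; the closed set is {s0, s2, s3, s4, s7, s9, s12, s13}.

{s0, s2, s3, s4, s7, s9, s12, s13}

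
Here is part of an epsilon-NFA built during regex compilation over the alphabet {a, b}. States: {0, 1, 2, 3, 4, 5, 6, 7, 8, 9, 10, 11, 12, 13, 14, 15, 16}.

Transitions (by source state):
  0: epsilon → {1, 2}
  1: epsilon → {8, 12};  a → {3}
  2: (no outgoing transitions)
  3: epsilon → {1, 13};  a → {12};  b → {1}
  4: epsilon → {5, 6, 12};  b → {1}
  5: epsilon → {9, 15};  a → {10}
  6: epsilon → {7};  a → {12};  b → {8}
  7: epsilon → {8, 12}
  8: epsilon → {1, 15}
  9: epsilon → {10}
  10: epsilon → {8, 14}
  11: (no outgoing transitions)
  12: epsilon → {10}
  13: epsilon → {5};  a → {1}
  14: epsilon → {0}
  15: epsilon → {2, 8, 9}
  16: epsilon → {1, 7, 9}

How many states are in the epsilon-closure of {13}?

11

Start with {13}.
From 13 via epsilon: add 5.
From 5 via epsilon: add 9, 15.
From 9 via epsilon: add 10.
From 15 via epsilon: add 2, 8.
From 8 via epsilon: add 1.
From 10 via epsilon: add 14.
From 1 via epsilon: add 12.
From 14 via epsilon: add 0.
epsilon-closure = {0, 1, 2, 5, 8, 9, 10, 12, 13, 14, 15}, which has 11 states.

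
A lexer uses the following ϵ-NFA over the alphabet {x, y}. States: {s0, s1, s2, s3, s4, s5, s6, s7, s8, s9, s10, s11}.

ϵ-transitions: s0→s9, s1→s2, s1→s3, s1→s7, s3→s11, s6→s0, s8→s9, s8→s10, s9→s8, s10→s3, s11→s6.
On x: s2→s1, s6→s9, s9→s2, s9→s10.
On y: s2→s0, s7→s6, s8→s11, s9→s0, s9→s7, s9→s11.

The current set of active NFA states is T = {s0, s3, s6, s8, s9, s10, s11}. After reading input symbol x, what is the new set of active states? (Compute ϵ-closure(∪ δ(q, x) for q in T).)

{s0, s2, s3, s6, s8, s9, s10, s11}

s6 on x → {s9}.
s9 on x → {s2, s10}.
No x-transition from s0, s3, s8, s10, s11.
Union after reading x: {s2, s9, s10}.
Now take the ϵ-closure:
From s9 via ϵ: add s8.
From s10 via ϵ: add s3.
From s3 via ϵ: add s11.
From s11 via ϵ: add s6.
From s6 via ϵ: add s0.
No new states can be added; the closed set is {s0, s2, s3, s6, s8, s9, s10, s11}.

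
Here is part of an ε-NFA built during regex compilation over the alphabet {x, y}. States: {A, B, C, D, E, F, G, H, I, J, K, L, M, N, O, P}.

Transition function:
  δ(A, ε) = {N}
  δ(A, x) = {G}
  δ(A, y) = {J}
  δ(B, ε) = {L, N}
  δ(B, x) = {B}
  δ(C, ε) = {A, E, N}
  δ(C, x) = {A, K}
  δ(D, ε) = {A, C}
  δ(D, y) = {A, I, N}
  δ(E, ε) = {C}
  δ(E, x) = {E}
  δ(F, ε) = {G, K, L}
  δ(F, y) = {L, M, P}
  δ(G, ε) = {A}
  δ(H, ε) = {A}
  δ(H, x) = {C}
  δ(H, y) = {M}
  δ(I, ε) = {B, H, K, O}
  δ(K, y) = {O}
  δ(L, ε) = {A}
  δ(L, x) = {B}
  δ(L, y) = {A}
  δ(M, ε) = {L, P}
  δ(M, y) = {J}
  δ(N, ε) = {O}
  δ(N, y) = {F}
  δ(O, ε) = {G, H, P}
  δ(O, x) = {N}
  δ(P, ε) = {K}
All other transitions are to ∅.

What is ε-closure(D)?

{A, C, D, E, G, H, K, N, O, P}

Start with {D}.
From D via ε: add A, C.
From A via ε: add N.
From C via ε: add E.
From N via ε: add O.
From O via ε: add G, H, P.
From P via ε: add K.
No new states can be added; the closed set is {A, C, D, E, G, H, K, N, O, P}.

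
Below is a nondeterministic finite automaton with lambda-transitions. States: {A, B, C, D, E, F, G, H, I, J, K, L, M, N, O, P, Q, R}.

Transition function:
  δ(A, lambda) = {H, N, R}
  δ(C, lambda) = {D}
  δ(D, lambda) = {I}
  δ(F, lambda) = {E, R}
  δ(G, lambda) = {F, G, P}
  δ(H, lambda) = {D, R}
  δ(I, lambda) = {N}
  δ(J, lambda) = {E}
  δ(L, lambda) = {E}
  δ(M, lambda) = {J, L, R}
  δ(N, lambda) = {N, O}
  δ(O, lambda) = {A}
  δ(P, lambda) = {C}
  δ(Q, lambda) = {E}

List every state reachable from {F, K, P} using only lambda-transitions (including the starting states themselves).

Start with {F, K, P}.
From F via lambda: add E, R.
From P via lambda: add C.
From C via lambda: add D.
From D via lambda: add I.
From I via lambda: add N.
From N via lambda: add O.
From O via lambda: add A.
From A via lambda: add H.
No new states can be added; the closed set is {A, C, D, E, F, H, I, K, N, O, P, R}.

{A, C, D, E, F, H, I, K, N, O, P, R}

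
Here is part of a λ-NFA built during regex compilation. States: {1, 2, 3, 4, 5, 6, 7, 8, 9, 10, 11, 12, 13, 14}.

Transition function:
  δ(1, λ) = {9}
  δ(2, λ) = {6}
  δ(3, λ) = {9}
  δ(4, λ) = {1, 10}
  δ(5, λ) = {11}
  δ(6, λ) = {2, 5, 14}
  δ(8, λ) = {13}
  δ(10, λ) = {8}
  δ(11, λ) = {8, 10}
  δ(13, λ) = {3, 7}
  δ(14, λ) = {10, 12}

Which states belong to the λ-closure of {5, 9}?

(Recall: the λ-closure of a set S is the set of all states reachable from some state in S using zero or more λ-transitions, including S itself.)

{3, 5, 7, 8, 9, 10, 11, 13}

Start with {5, 9}.
From 5 via λ: add 11.
From 11 via λ: add 8, 10.
From 8 via λ: add 13.
From 13 via λ: add 3, 7.
No new states can be added; the closed set is {3, 5, 7, 8, 9, 10, 11, 13}.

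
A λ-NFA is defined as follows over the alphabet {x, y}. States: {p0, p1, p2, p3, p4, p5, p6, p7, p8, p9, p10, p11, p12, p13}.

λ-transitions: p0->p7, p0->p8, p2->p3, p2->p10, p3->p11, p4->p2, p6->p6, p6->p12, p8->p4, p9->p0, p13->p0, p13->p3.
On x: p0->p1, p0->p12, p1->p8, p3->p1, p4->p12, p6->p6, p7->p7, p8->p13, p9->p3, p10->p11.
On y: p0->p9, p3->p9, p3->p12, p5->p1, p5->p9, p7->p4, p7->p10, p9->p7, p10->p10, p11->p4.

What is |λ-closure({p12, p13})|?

Start with {p12, p13}.
From p13 via λ: add p0, p3.
From p0 via λ: add p7, p8.
From p3 via λ: add p11.
From p8 via λ: add p4.
From p4 via λ: add p2.
From p2 via λ: add p10.
λ-closure = {p0, p2, p3, p4, p7, p8, p10, p11, p12, p13}, which has 10 states.

10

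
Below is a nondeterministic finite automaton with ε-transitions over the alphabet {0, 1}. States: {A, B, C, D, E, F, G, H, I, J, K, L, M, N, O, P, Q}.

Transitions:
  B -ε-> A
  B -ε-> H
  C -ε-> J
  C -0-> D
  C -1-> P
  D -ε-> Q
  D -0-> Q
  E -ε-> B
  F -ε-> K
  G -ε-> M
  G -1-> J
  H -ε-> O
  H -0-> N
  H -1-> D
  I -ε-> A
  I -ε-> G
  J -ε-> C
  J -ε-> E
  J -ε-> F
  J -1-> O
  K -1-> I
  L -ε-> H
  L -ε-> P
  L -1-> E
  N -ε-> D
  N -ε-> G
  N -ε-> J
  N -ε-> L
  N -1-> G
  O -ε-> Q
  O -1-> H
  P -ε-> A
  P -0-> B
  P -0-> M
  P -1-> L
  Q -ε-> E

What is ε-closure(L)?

Start with {L}.
From L via ε: add H, P.
From H via ε: add O.
From P via ε: add A.
From O via ε: add Q.
From Q via ε: add E.
From E via ε: add B.
No new states can be added; the closed set is {A, B, E, H, L, O, P, Q}.

{A, B, E, H, L, O, P, Q}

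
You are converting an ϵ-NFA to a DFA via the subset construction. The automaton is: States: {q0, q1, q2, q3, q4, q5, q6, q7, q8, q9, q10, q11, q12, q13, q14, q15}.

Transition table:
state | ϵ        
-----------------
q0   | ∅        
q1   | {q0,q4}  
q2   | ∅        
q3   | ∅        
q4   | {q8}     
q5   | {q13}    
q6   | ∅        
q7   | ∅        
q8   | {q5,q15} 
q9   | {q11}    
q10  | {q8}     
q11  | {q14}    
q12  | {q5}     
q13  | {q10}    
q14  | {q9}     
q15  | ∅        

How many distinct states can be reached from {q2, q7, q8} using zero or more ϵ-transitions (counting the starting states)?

Start with {q2, q7, q8}.
From q8 via ϵ: add q5, q15.
From q5 via ϵ: add q13.
From q13 via ϵ: add q10.
ϵ-closure = {q2, q5, q7, q8, q10, q13, q15}, which has 7 states.

7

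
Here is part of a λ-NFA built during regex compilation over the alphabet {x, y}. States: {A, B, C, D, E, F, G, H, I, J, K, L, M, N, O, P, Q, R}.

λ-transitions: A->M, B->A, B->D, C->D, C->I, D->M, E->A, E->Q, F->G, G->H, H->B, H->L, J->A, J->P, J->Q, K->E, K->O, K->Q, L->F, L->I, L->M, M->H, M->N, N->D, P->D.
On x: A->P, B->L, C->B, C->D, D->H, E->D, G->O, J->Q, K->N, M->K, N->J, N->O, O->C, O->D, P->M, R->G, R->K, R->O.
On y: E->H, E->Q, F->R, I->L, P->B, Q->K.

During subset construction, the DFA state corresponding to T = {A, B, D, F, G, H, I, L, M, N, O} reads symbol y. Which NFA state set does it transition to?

F on y → {R}.
I on y → {L}.
No y-transition from A, B, D, G, H, L, M, N, O.
Union after reading y: {L, R}.
Now take the λ-closure:
From L via λ: add F, I, M.
From F via λ: add G.
From M via λ: add H, N.
From H via λ: add B.
From N via λ: add D.
From B via λ: add A.
No new states can be added; the closed set is {A, B, D, F, G, H, I, L, M, N, R}.

{A, B, D, F, G, H, I, L, M, N, R}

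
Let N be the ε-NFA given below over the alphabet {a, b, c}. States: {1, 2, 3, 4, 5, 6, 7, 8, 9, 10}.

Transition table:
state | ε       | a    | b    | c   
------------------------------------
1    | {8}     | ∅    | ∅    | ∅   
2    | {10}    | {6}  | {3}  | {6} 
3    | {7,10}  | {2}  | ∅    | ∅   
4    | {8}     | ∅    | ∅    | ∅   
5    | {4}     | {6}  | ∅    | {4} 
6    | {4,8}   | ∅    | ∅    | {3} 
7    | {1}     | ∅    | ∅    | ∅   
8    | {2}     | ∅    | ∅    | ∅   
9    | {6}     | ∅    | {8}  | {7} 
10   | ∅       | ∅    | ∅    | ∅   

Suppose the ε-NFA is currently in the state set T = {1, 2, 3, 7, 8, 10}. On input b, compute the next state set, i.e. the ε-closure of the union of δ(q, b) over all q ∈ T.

{1, 2, 3, 7, 8, 10}

2 on b → {3}.
No b-transition from 1, 3, 7, 8, 10.
Union after reading b: {3}.
Now take the ε-closure:
From 3 via ε: add 7, 10.
From 7 via ε: add 1.
From 1 via ε: add 8.
From 8 via ε: add 2.
No new states can be added; the closed set is {1, 2, 3, 7, 8, 10}.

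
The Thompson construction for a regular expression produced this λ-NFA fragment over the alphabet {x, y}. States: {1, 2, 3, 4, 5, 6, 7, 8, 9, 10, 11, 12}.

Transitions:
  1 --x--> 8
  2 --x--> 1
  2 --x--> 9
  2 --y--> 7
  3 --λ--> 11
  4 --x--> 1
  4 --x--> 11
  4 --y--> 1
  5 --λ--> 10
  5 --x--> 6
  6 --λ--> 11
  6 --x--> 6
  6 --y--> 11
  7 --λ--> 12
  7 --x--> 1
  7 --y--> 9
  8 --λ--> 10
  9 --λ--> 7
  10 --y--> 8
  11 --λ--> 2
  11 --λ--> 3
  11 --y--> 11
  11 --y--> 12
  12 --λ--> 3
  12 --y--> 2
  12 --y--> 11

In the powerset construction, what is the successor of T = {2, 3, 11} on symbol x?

2 on x → {1, 9}.
No x-transition from 3, 11.
Union after reading x: {1, 9}.
Now take the λ-closure:
From 9 via λ: add 7.
From 7 via λ: add 12.
From 12 via λ: add 3.
From 3 via λ: add 11.
From 11 via λ: add 2.
No new states can be added; the closed set is {1, 2, 3, 7, 9, 11, 12}.

{1, 2, 3, 7, 9, 11, 12}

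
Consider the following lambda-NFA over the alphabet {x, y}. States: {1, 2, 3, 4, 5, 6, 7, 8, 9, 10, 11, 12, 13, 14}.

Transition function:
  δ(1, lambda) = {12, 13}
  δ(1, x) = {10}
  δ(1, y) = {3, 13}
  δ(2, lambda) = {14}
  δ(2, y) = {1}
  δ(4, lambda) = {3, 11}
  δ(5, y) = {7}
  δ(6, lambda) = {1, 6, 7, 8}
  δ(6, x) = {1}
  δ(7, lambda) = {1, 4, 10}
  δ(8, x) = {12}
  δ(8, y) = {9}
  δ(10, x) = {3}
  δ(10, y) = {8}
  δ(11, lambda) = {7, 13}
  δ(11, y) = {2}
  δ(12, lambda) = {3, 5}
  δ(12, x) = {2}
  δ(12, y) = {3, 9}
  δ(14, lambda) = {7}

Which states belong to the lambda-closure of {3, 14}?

{1, 3, 4, 5, 7, 10, 11, 12, 13, 14}

Start with {3, 14}.
From 14 via lambda: add 7.
From 7 via lambda: add 1, 4, 10.
From 1 via lambda: add 12, 13.
From 4 via lambda: add 11.
From 12 via lambda: add 5.
No new states can be added; the closed set is {1, 3, 4, 5, 7, 10, 11, 12, 13, 14}.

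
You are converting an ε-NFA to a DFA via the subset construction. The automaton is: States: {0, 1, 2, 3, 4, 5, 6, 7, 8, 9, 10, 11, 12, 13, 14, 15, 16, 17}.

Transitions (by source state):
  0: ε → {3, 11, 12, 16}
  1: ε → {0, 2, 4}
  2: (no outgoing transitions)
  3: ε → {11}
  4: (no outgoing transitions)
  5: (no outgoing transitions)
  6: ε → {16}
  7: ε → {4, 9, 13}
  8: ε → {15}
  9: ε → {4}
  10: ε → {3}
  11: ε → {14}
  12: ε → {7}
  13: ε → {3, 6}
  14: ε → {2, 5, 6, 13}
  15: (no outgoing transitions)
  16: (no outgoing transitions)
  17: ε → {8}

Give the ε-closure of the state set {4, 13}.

Start with {4, 13}.
From 13 via ε: add 3, 6.
From 3 via ε: add 11.
From 6 via ε: add 16.
From 11 via ε: add 14.
From 14 via ε: add 2, 5.
No new states can be added; the closed set is {2, 3, 4, 5, 6, 11, 13, 14, 16}.

{2, 3, 4, 5, 6, 11, 13, 14, 16}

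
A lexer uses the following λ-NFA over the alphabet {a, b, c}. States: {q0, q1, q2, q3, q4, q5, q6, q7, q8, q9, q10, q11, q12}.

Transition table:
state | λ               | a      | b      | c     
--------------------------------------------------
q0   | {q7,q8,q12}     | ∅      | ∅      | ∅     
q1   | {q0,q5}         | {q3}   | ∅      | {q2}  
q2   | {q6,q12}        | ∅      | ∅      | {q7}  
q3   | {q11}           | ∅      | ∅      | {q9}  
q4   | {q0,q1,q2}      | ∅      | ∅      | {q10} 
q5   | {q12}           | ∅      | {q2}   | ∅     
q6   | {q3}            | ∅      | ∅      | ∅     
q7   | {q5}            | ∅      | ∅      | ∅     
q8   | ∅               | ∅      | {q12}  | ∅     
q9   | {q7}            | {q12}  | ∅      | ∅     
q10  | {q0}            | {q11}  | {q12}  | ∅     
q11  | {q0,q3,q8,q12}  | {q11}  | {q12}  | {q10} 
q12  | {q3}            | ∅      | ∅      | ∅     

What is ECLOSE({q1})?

{q0, q1, q3, q5, q7, q8, q11, q12}

Start with {q1}.
From q1 via λ: add q0, q5.
From q0 via λ: add q7, q8, q12.
From q12 via λ: add q3.
From q3 via λ: add q11.
No new states can be added; the closed set is {q0, q1, q3, q5, q7, q8, q11, q12}.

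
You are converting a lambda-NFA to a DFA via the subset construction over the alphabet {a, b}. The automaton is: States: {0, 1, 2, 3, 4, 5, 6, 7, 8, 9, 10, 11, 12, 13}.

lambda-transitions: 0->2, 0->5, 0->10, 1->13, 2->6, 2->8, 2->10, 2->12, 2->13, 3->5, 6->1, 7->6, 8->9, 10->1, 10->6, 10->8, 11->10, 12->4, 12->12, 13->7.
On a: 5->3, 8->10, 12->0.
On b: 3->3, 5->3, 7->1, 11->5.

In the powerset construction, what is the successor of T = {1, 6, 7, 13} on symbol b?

{1, 6, 7, 13}

7 on b → {1}.
No b-transition from 1, 6, 13.
Union after reading b: {1}.
Now take the lambda-closure:
From 1 via lambda: add 13.
From 13 via lambda: add 7.
From 7 via lambda: add 6.
No new states can be added; the closed set is {1, 6, 7, 13}.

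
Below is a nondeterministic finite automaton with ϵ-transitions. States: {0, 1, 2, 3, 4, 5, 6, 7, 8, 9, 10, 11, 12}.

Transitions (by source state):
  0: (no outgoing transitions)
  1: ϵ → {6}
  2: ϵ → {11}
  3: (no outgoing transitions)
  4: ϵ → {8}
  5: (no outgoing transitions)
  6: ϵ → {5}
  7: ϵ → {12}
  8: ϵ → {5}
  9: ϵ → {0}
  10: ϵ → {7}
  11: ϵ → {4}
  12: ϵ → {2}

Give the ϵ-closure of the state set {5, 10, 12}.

Start with {5, 10, 12}.
From 10 via ϵ: add 7.
From 12 via ϵ: add 2.
From 2 via ϵ: add 11.
From 11 via ϵ: add 4.
From 4 via ϵ: add 8.
No new states can be added; the closed set is {2, 4, 5, 7, 8, 10, 11, 12}.

{2, 4, 5, 7, 8, 10, 11, 12}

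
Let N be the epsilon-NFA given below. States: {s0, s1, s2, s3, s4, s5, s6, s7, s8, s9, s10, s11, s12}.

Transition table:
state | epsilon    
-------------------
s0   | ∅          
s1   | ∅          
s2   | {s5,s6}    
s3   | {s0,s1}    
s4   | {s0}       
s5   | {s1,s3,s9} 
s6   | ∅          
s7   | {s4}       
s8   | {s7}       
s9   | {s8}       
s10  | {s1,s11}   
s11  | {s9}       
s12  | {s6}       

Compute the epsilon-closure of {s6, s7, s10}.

{s0, s1, s4, s6, s7, s8, s9, s10, s11}

Start with {s6, s7, s10}.
From s7 via epsilon: add s4.
From s10 via epsilon: add s1, s11.
From s4 via epsilon: add s0.
From s11 via epsilon: add s9.
From s9 via epsilon: add s8.
No new states can be added; the closed set is {s0, s1, s4, s6, s7, s8, s9, s10, s11}.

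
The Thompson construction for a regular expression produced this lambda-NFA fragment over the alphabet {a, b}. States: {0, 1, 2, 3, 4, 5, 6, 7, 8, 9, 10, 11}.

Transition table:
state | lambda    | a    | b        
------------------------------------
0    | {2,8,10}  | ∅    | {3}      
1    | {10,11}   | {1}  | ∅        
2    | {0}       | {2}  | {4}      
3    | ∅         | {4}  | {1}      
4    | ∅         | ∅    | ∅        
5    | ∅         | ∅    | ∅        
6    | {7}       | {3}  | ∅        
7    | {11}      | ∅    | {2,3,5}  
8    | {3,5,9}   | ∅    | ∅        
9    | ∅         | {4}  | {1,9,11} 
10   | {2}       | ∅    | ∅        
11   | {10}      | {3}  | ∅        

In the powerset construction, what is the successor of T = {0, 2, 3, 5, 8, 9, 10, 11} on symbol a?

{0, 2, 3, 4, 5, 8, 9, 10}

2 on a → {2}.
3 on a → {4}.
9 on a → {4}.
11 on a → {3}.
No a-transition from 0, 5, 8, 10.
Union after reading a: {2, 3, 4}.
Now take the lambda-closure:
From 2 via lambda: add 0.
From 0 via lambda: add 8, 10.
From 8 via lambda: add 5, 9.
No new states can be added; the closed set is {0, 2, 3, 4, 5, 8, 9, 10}.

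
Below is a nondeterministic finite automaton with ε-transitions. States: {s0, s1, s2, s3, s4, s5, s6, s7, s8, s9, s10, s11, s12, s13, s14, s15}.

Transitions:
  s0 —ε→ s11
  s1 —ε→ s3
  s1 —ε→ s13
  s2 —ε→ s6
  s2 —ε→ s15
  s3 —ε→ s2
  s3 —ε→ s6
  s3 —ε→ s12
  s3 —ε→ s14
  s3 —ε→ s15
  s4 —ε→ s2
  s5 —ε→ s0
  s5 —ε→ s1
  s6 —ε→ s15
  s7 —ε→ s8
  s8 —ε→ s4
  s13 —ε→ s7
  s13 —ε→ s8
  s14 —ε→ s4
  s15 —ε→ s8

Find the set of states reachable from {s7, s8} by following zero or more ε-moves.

Start with {s7, s8}.
From s8 via ε: add s4.
From s4 via ε: add s2.
From s2 via ε: add s6, s15.
No new states can be added; the closed set is {s2, s4, s6, s7, s8, s15}.

{s2, s4, s6, s7, s8, s15}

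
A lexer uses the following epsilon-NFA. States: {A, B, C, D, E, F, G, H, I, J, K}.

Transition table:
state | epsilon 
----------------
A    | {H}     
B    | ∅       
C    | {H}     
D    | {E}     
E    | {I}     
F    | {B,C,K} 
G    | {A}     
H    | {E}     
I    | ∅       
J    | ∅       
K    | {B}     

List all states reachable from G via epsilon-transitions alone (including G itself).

{A, E, G, H, I}

Start with {G}.
From G via epsilon: add A.
From A via epsilon: add H.
From H via epsilon: add E.
From E via epsilon: add I.
No new states can be added; the closed set is {A, E, G, H, I}.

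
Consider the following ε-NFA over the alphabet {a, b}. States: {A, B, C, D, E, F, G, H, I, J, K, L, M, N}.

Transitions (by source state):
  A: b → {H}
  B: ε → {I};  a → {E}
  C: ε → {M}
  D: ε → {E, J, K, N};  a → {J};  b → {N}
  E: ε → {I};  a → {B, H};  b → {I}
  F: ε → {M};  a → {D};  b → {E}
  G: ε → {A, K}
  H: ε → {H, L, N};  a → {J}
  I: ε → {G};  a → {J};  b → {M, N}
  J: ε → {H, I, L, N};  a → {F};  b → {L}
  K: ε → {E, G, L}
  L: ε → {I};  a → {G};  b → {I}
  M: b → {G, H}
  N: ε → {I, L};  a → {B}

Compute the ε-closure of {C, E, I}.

Start with {C, E, I}.
From C via ε: add M.
From I via ε: add G.
From G via ε: add A, K.
From K via ε: add L.
No new states can be added; the closed set is {A, C, E, G, I, K, L, M}.

{A, C, E, G, I, K, L, M}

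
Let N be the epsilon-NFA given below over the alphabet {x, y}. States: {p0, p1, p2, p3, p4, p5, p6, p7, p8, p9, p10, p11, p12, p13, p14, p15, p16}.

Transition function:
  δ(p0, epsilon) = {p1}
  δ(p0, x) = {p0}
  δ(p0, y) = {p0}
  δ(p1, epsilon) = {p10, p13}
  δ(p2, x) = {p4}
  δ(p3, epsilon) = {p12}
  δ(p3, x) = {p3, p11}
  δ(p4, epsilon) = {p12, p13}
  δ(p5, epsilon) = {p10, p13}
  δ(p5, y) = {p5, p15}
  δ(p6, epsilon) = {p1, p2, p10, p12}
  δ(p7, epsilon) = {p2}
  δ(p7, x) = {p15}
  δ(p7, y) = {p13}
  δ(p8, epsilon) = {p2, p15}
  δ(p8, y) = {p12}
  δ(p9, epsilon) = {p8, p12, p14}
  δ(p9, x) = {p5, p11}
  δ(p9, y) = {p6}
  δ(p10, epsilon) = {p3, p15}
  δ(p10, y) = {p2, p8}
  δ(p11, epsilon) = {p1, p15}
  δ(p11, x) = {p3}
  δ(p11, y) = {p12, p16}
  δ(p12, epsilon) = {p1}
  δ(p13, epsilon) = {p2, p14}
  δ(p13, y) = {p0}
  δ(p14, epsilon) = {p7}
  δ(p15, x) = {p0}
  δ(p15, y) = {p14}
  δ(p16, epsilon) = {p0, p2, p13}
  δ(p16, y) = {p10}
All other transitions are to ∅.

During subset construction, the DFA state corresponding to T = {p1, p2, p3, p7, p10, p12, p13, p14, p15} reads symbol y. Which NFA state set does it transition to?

p7 on y → {p13}.
p10 on y → {p2, p8}.
p13 on y → {p0}.
p15 on y → {p14}.
No y-transition from p1, p2, p3, p12, p14.
Union after reading y: {p0, p2, p8, p13, p14}.
Now take the epsilon-closure:
From p0 via epsilon: add p1.
From p8 via epsilon: add p15.
From p14 via epsilon: add p7.
From p1 via epsilon: add p10.
From p10 via epsilon: add p3.
From p3 via epsilon: add p12.
No new states can be added; the closed set is {p0, p1, p2, p3, p7, p8, p10, p12, p13, p14, p15}.

{p0, p1, p2, p3, p7, p8, p10, p12, p13, p14, p15}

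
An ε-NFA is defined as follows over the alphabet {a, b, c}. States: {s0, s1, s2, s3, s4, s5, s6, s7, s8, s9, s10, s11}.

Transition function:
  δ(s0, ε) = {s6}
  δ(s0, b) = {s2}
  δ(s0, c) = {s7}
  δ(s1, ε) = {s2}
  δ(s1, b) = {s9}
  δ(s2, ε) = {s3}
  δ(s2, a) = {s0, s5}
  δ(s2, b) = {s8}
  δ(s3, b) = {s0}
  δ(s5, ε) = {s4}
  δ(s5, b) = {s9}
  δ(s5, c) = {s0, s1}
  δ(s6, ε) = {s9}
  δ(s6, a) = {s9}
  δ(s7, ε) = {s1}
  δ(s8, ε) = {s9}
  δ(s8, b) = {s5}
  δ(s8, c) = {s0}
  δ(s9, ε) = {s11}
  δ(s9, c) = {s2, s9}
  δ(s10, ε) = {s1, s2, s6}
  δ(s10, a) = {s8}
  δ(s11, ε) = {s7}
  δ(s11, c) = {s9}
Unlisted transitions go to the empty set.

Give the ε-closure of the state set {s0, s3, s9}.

{s0, s1, s2, s3, s6, s7, s9, s11}

Start with {s0, s3, s9}.
From s0 via ε: add s6.
From s9 via ε: add s11.
From s11 via ε: add s7.
From s7 via ε: add s1.
From s1 via ε: add s2.
No new states can be added; the closed set is {s0, s1, s2, s3, s6, s7, s9, s11}.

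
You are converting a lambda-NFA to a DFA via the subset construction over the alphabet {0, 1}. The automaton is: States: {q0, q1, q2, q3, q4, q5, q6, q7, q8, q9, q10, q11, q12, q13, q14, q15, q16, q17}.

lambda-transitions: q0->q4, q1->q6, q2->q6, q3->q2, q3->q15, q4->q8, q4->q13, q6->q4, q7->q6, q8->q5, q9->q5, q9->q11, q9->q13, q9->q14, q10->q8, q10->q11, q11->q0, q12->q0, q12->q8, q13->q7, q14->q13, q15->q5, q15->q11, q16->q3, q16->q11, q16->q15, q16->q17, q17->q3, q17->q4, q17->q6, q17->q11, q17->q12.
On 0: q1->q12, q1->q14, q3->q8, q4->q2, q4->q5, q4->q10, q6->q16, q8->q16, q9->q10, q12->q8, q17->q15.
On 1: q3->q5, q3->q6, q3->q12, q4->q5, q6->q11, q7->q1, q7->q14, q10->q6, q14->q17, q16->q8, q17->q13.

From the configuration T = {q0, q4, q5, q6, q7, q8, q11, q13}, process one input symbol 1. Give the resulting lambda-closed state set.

{q0, q1, q4, q5, q6, q7, q8, q11, q13, q14}

q4 on 1 → {q5}.
q6 on 1 → {q11}.
q7 on 1 → {q1, q14}.
No 1-transition from q0, q5, q8, q11, q13.
Union after reading 1: {q1, q5, q11, q14}.
Now take the lambda-closure:
From q1 via lambda: add q6.
From q11 via lambda: add q0.
From q14 via lambda: add q13.
From q0 via lambda: add q4.
From q13 via lambda: add q7.
From q4 via lambda: add q8.
No new states can be added; the closed set is {q0, q1, q4, q5, q6, q7, q8, q11, q13, q14}.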